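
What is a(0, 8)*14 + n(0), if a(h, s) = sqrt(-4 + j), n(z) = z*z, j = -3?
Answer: 14*I*sqrt(7) ≈ 37.041*I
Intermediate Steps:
n(z) = z**2
a(h, s) = I*sqrt(7) (a(h, s) = sqrt(-4 - 3) = sqrt(-7) = I*sqrt(7))
a(0, 8)*14 + n(0) = (I*sqrt(7))*14 + 0**2 = 14*I*sqrt(7) + 0 = 14*I*sqrt(7)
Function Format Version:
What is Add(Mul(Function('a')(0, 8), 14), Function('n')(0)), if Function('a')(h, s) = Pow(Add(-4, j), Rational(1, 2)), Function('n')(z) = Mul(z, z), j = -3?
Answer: Mul(14, I, Pow(7, Rational(1, 2))) ≈ Mul(37.041, I)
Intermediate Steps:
Function('n')(z) = Pow(z, 2)
Function('a')(h, s) = Mul(I, Pow(7, Rational(1, 2))) (Function('a')(h, s) = Pow(Add(-4, -3), Rational(1, 2)) = Pow(-7, Rational(1, 2)) = Mul(I, Pow(7, Rational(1, 2))))
Add(Mul(Function('a')(0, 8), 14), Function('n')(0)) = Add(Mul(Mul(I, Pow(7, Rational(1, 2))), 14), Pow(0, 2)) = Add(Mul(14, I, Pow(7, Rational(1, 2))), 0) = Mul(14, I, Pow(7, Rational(1, 2)))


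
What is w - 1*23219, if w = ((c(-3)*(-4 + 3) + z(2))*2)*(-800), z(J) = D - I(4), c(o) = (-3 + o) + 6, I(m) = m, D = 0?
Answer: -16819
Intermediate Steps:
c(o) = 3 + o
z(J) = -4 (z(J) = 0 - 1*4 = 0 - 4 = -4)
w = 6400 (w = (((3 - 3)*(-4 + 3) - 4)*2)*(-800) = ((0*(-1) - 4)*2)*(-800) = ((0 - 4)*2)*(-800) = -4*2*(-800) = -8*(-800) = 6400)
w - 1*23219 = 6400 - 1*23219 = 6400 - 23219 = -16819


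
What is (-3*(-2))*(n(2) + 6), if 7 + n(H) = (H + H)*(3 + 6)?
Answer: 210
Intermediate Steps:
n(H) = -7 + 18*H (n(H) = -7 + (H + H)*(3 + 6) = -7 + (2*H)*9 = -7 + 18*H)
(-3*(-2))*(n(2) + 6) = (-3*(-2))*((-7 + 18*2) + 6) = 6*((-7 + 36) + 6) = 6*(29 + 6) = 6*35 = 210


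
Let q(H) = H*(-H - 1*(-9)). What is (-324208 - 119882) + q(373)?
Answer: -579862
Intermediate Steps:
q(H) = H*(9 - H) (q(H) = H*(-H + 9) = H*(9 - H))
(-324208 - 119882) + q(373) = (-324208 - 119882) + 373*(9 - 1*373) = -444090 + 373*(9 - 373) = -444090 + 373*(-364) = -444090 - 135772 = -579862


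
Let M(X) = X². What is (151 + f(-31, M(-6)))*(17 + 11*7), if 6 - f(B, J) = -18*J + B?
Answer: 78584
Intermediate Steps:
f(B, J) = 6 - B + 18*J (f(B, J) = 6 - (-18*J + B) = 6 - (B - 18*J) = 6 + (-B + 18*J) = 6 - B + 18*J)
(151 + f(-31, M(-6)))*(17 + 11*7) = (151 + (6 - 1*(-31) + 18*(-6)²))*(17 + 11*7) = (151 + (6 + 31 + 18*36))*(17 + 77) = (151 + (6 + 31 + 648))*94 = (151 + 685)*94 = 836*94 = 78584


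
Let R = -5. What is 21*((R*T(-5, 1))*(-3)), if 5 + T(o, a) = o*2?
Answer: -4725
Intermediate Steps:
T(o, a) = -5 + 2*o (T(o, a) = -5 + o*2 = -5 + 2*o)
21*((R*T(-5, 1))*(-3)) = 21*(-5*(-5 + 2*(-5))*(-3)) = 21*(-5*(-5 - 10)*(-3)) = 21*(-5*(-15)*(-3)) = 21*(75*(-3)) = 21*(-225) = -4725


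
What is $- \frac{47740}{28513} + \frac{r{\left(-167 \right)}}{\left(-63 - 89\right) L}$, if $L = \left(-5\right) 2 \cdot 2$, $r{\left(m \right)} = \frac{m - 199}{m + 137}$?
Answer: $- \frac{723908707}{433397600} \approx -1.6703$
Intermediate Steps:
$r{\left(m \right)} = \frac{-199 + m}{137 + m}$
$L = -20$ ($L = \left(-10\right) 2 = -20$)
$- \frac{47740}{28513} + \frac{r{\left(-167 \right)}}{\left(-63 - 89\right) L} = - \frac{47740}{28513} + \frac{\frac{1}{137 - 167} \left(-199 - 167\right)}{\left(-63 - 89\right) \left(-20\right)} = \left(-47740\right) \frac{1}{28513} + \frac{\frac{1}{-30} \left(-366\right)}{\left(-152\right) \left(-20\right)} = - \frac{47740}{28513} + \frac{\left(- \frac{1}{30}\right) \left(-366\right)}{3040} = - \frac{47740}{28513} + \frac{61}{5} \cdot \frac{1}{3040} = - \frac{47740}{28513} + \frac{61}{15200} = - \frac{723908707}{433397600}$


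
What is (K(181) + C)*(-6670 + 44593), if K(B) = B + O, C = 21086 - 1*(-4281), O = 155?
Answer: 974734869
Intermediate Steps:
C = 25367 (C = 21086 + 4281 = 25367)
K(B) = 155 + B (K(B) = B + 155 = 155 + B)
(K(181) + C)*(-6670 + 44593) = ((155 + 181) + 25367)*(-6670 + 44593) = (336 + 25367)*37923 = 25703*37923 = 974734869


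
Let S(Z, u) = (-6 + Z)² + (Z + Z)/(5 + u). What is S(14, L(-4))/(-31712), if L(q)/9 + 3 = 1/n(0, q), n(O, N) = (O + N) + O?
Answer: -381/192254 ≈ -0.0019818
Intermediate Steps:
n(O, N) = N + 2*O (n(O, N) = (N + O) + O = N + 2*O)
L(q) = -27 + 9/q (L(q) = -27 + 9/(q + 2*0) = -27 + 9/(q + 0) = -27 + 9/q)
S(Z, u) = (-6 + Z)² + 2*Z/(5 + u) (S(Z, u) = (-6 + Z)² + (2*Z)/(5 + u) = (-6 + Z)² + 2*Z/(5 + u))
S(14, L(-4))/(-31712) = ((2*14 + 5*(-6 + 14)² + (-27 + 9/(-4))*(-6 + 14)²)/(5 + (-27 + 9/(-4))))/(-31712) = ((28 + 5*8² + (-27 + 9*(-¼))*8²)/(5 + (-27 + 9*(-¼))))*(-1/31712) = ((28 + 5*64 + (-27 - 9/4)*64)/(5 + (-27 - 9/4)))*(-1/31712) = ((28 + 320 - 117/4*64)/(5 - 117/4))*(-1/31712) = ((28 + 320 - 1872)/(-97/4))*(-1/31712) = -4/97*(-1524)*(-1/31712) = (6096/97)*(-1/31712) = -381/192254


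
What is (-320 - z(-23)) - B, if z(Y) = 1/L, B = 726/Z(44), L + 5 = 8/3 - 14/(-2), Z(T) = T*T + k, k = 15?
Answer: -8756497/27314 ≈ -320.59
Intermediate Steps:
Z(T) = 15 + T**2 (Z(T) = T*T + 15 = T**2 + 15 = 15 + T**2)
L = 14/3 (L = -5 + (8/3 - 14/(-2)) = -5 + (8*(1/3) - 14*(-1/2)) = -5 + (8/3 + 7) = -5 + 29/3 = 14/3 ≈ 4.6667)
B = 726/1951 (B = 726/(15 + 44**2) = 726/(15 + 1936) = 726/1951 ≈ 0.37212)
z(Y) = 3/14 (z(Y) = 1/(14/3) = 3/14)
(-320 - z(-23)) - B = (-320 - 1*3/14) - 1*726/1951 = (-320 - 3/14) - 726/1951 = -4483/14 - 726/1951 = -8756497/27314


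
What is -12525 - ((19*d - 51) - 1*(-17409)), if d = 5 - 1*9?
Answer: -29807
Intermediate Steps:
d = -4 (d = 5 - 9 = -4)
-12525 - ((19*d - 51) - 1*(-17409)) = -12525 - ((19*(-4) - 51) - 1*(-17409)) = -12525 - ((-76 - 51) + 17409) = -12525 - (-127 + 17409) = -12525 - 1*17282 = -12525 - 17282 = -29807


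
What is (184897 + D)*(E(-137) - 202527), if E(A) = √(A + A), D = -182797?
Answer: -425306700 + 2100*I*√274 ≈ -4.2531e+8 + 34761.0*I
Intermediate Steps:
E(A) = √2*√A (E(A) = √(2*A) = √2*√A)
(184897 + D)*(E(-137) - 202527) = (184897 - 182797)*(√2*√(-137) - 202527) = 2100*(√2*(I*√137) - 202527) = 2100*(I*√274 - 202527) = 2100*(-202527 + I*√274) = -425306700 + 2100*I*√274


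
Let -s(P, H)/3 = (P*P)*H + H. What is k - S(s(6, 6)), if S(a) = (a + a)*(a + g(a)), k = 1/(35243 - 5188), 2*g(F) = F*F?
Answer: 8851834185121/30055 ≈ 2.9452e+8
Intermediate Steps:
g(F) = F**2/2 (g(F) = (F*F)/2 = F**2/2)
k = 1/30055 ≈ 3.3272e-5
s(P, H) = -3*H - 3*H*P**2 (s(P, H) = -3*((P*P)*H + H) = -3*(P**2*H + H) = -3*(H*P**2 + H) = -3*(H + H*P**2) = -3*H - 3*H*P**2)
S(a) = 2*a*(a + a**2/2) (S(a) = (a + a)*(a + a**2/2) = (2*a)*(a + a**2/2) = 2*a*(a + a**2/2))
k - S(s(6, 6)) = 1/30055 - (-3*6*(1 + 6**2))**2*(2 - 3*6*(1 + 6**2)) = 1/30055 - (-3*6*(1 + 36))**2*(2 - 3*6*(1 + 36)) = 1/30055 - (-3*6*37)**2*(2 - 3*6*37) = 1/30055 - (-666)**2*(2 - 666) = 1/30055 - 443556*(-664) = 1/30055 - 1*(-294521184) = 1/30055 + 294521184 = 8851834185121/30055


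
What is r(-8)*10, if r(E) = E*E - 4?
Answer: 600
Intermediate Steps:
r(E) = -4 + E² (r(E) = E² - 4 = -4 + E²)
r(-8)*10 = (-4 + (-8)²)*10 = (-4 + 64)*10 = 60*10 = 600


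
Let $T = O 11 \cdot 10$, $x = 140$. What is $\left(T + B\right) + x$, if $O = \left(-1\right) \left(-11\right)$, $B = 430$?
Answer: $1780$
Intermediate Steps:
$O = 11$
$T = 1210$ ($T = 11 \cdot 11 \cdot 10 = 121 \cdot 10 = 1210$)
$\left(T + B\right) + x = \left(1210 + 430\right) + 140 = 1640 + 140 = 1780$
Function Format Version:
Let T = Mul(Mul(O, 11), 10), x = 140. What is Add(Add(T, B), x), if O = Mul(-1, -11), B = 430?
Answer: 1780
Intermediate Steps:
O = 11
T = 1210 (T = Mul(Mul(11, 11), 10) = Mul(121, 10) = 1210)
Add(Add(T, B), x) = Add(Add(1210, 430), 140) = Add(1640, 140) = 1780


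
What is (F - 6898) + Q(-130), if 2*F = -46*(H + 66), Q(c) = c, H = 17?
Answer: -8937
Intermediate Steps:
F = -1909 (F = (-46*(17 + 66))/2 = (-46*83)/2 = (½)*(-3818) = -1909)
(F - 6898) + Q(-130) = (-1909 - 6898) - 130 = -8807 - 130 = -8937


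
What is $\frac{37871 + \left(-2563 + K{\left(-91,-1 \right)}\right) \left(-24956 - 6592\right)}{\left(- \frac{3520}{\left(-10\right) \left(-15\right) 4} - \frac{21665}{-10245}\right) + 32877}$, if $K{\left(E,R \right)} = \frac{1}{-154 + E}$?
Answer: $\frac{13536652469609}{5500844958} \approx 2460.8$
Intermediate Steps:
$\frac{37871 + \left(-2563 + K{\left(-91,-1 \right)}\right) \left(-24956 - 6592\right)}{\left(- \frac{3520}{\left(-10\right) \left(-15\right) 4} - \frac{21665}{-10245}\right) + 32877} = \frac{37871 + \left(-2563 + \frac{1}{-154 - 91}\right) \left(-24956 - 6592\right)}{\left(- \frac{3520}{\left(-10\right) \left(-15\right) 4} - \frac{21665}{-10245}\right) + 32877} = \frac{37871 + \left(-2563 + \frac{1}{-245}\right) \left(-31548\right)}{\left(- \frac{3520}{150 \cdot 4} - - \frac{4333}{2049}\right) + 32877} = \frac{37871 + \left(-2563 - \frac{1}{245}\right) \left(-31548\right)}{\left(- \frac{3520}{600} + \frac{4333}{2049}\right) + 32877} = \frac{37871 - - \frac{19810124928}{245}}{\left(\left(-3520\right) \frac{1}{600} + \frac{4333}{2049}\right) + 32877} = \frac{37871 + \frac{19810124928}{245}}{\left(- \frac{88}{15} + \frac{4333}{2049}\right) + 32877} = \frac{19819403323}{245 \left(- \frac{12813}{3415} + 32877\right)} = \frac{19819403323}{245 \cdot \frac{112262142}{3415}} = \frac{19819403323}{245} \cdot \frac{3415}{112262142} = \frac{13536652469609}{5500844958}$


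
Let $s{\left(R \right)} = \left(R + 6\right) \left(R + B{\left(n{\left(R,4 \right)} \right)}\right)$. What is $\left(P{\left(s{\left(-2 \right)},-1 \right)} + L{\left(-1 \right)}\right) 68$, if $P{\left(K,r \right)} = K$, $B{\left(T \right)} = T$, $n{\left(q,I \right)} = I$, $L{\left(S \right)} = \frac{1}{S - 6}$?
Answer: $\frac{3740}{7} \approx 534.29$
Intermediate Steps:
$L{\left(S \right)} = \frac{1}{-6 + S}$
$s{\left(R \right)} = \left(4 + R\right) \left(6 + R\right)$ ($s{\left(R \right)} = \left(R + 6\right) \left(R + 4\right) = \left(6 + R\right) \left(4 + R\right) = \left(4 + R\right) \left(6 + R\right)$)
$\left(P{\left(s{\left(-2 \right)},-1 \right)} + L{\left(-1 \right)}\right) 68 = \left(\left(24 + \left(-2\right)^{2} + 10 \left(-2\right)\right) + \frac{1}{-6 - 1}\right) 68 = \left(\left(24 + 4 - 20\right) + \frac{1}{-7}\right) 68 = \left(8 - \frac{1}{7}\right) 68 = \frac{55}{7} \cdot 68 = \frac{3740}{7}$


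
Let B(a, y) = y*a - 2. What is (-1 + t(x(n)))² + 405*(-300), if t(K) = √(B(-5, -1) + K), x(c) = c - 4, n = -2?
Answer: -121500 + (1 - I*√3)² ≈ -1.215e+5 - 3.4641*I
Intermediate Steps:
B(a, y) = -2 + a*y (B(a, y) = a*y - 2 = -2 + a*y)
x(c) = -4 + c
t(K) = √(3 + K) (t(K) = √((-2 - 5*(-1)) + K) = √((-2 + 5) + K) = √(3 + K))
(-1 + t(x(n)))² + 405*(-300) = (-1 + √(3 + (-4 - 2)))² + 405*(-300) = (-1 + √(3 - 6))² - 121500 = (-1 + √(-3))² - 121500 = (-1 + I*√3)² - 121500 = -121500 + (-1 + I*√3)²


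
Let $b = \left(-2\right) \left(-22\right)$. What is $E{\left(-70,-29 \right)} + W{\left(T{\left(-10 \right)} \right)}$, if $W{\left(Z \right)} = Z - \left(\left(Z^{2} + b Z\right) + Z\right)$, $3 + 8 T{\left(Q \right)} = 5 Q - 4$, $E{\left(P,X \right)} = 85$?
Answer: $\frac{22255}{64} \approx 347.73$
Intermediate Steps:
$b = 44$
$T{\left(Q \right)} = - \frac{7}{8} + \frac{5 Q}{8}$ ($T{\left(Q \right)} = - \frac{3}{8} + \frac{5 Q - 4}{8} = - \frac{3}{8} + \frac{-4 + 5 Q}{8} = - \frac{3}{8} + \left(- \frac{1}{2} + \frac{5 Q}{8}\right) = - \frac{7}{8} + \frac{5 Q}{8}$)
$W{\left(Z \right)} = - Z^{2} - 44 Z$ ($W{\left(Z \right)} = Z - \left(\left(Z^{2} + 44 Z\right) + Z\right) = Z - \left(Z^{2} + 45 Z\right) = - Z^{2} - 44 Z$)
$E{\left(-70,-29 \right)} + W{\left(T{\left(-10 \right)} \right)} = 85 - \left(- \frac{7}{8} + \frac{5}{8} \left(-10\right)\right) \left(44 + \left(- \frac{7}{8} + \frac{5}{8} \left(-10\right)\right)\right) = 85 - \left(- \frac{7}{8} - \frac{25}{4}\right) \left(44 - \frac{57}{8}\right) = 85 - - \frac{57 \left(44 - \frac{57}{8}\right)}{8} = 85 - \left(- \frac{57}{8}\right) \frac{295}{8} = 85 + \frac{16815}{64} = \frac{22255}{64}$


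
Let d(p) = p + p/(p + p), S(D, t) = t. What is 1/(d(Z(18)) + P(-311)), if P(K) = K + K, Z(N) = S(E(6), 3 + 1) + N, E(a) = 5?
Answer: -2/1199 ≈ -0.0016681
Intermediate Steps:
Z(N) = 4 + N (Z(N) = (3 + 1) + N = 4 + N)
d(p) = ½ + p (d(p) = p + p/((2*p)) = p + (1/(2*p))*p = p + ½ = ½ + p)
P(K) = 2*K
1/(d(Z(18)) + P(-311)) = 1/((½ + (4 + 18)) + 2*(-311)) = 1/((½ + 22) - 622) = 1/(45/2 - 622) = 1/(-1199/2) = -2/1199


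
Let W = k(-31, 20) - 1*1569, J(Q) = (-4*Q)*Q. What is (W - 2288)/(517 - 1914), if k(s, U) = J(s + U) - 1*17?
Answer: 4358/1397 ≈ 3.1195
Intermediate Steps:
J(Q) = -4*Q²
k(s, U) = -17 - 4*(U + s)² (k(s, U) = -4*(s + U)² - 1*17 = -4*(U + s)² - 17 = -17 - 4*(U + s)²)
W = -2070 (W = (-17 - 4*(20 - 31)²) - 1*1569 = (-17 - 4*(-11)²) - 1569 = (-17 - 4*121) - 1569 = (-17 - 484) - 1569 = -501 - 1569 = -2070)
(W - 2288)/(517 - 1914) = (-2070 - 2288)/(517 - 1914) = -4358/(-1397) = -4358*(-1/1397) = 4358/1397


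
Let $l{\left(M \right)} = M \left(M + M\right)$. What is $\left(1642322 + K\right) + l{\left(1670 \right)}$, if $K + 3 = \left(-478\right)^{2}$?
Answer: $7448603$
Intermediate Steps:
$l{\left(M \right)} = 2 M^{2}$ ($l{\left(M \right)} = M 2 M = 2 M^{2}$)
$K = 228481$ ($K = -3 + \left(-478\right)^{2} = -3 + 228484 = 228481$)
$\left(1642322 + K\right) + l{\left(1670 \right)} = \left(1642322 + 228481\right) + 2 \cdot 1670^{2} = 1870803 + 2 \cdot 2788900 = 1870803 + 5577800 = 7448603$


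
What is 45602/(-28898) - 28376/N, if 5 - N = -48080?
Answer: -1506390909/694780165 ≈ -2.1682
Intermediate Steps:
N = 48085 (N = 5 - 1*(-48080) = 5 + 48080 = 48085)
45602/(-28898) - 28376/N = 45602/(-28898) - 28376/48085 = 45602*(-1/28898) - 28376*1/48085 = -22801/14449 - 28376/48085 = -1506390909/694780165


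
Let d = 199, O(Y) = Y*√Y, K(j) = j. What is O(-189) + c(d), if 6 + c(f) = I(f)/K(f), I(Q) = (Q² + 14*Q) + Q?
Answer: 208 - 567*I*√21 ≈ 208.0 - 2598.3*I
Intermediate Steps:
O(Y) = Y^(3/2)
I(Q) = Q² + 15*Q
c(f) = 9 + f (c(f) = -6 + (f*(15 + f))/f = -6 + (15 + f) = 9 + f)
O(-189) + c(d) = (-189)^(3/2) + (9 + 199) = -567*I*√21 + 208 = 208 - 567*I*√21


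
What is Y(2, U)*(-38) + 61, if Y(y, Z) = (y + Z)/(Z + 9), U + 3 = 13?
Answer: 37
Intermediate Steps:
U = 10 (U = -3 + 13 = 10)
Y(y, Z) = (Z + y)/(9 + Z)
Y(2, U)*(-38) + 61 = ((10 + 2)/(9 + 10))*(-38) + 61 = (12/19)*(-38) + 61 = -24 + 61 = 37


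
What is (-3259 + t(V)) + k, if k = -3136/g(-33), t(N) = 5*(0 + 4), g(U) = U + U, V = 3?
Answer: -105319/33 ≈ -3191.5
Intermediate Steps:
g(U) = 2*U
t(N) = 20 (t(N) = 5*4 = 20)
k = 1568/33 (k = -3136/(2*(-33)) = -3136/(-66) = -3136*(-1/66) = 1568/33 ≈ 47.515)
(-3259 + t(V)) + k = (-3259 + 20) + 1568/33 = -3239 + 1568/33 = -105319/33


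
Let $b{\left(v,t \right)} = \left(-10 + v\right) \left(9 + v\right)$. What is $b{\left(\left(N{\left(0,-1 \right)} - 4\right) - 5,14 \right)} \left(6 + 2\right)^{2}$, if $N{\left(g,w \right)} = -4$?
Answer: $5888$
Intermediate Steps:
$b{\left(\left(N{\left(0,-1 \right)} - 4\right) - 5,14 \right)} \left(6 + 2\right)^{2} = \left(-90 + \left(\left(-4 - 4\right) - 5\right)^{2} - \left(\left(-4 - 4\right) - 5\right)\right) \left(6 + 2\right)^{2} = \left(-90 + \left(-8 - 5\right)^{2} - \left(-8 - 5\right)\right) 8^{2} = \left(-90 + \left(-8 - 5\right)^{2} - \left(-8 - 5\right)\right) 64 = \left(-90 + \left(-13\right)^{2} - -13\right) 64 = \left(-90 + 169 + 13\right) 64 = 92 \cdot 64 = 5888$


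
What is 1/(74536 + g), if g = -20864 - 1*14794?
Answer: 1/38878 ≈ 2.5721e-5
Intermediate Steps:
g = -35658 (g = -20864 - 14794 = -35658)
1/(74536 + g) = 1/(74536 - 35658) = 1/38878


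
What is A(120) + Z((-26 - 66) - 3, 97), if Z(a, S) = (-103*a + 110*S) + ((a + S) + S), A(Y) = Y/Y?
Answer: 20555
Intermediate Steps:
A(Y) = 1
Z(a, S) = -102*a + 112*S (Z(a, S) = (-103*a + 110*S) + ((S + a) + S) = (-103*a + 110*S) + (a + 2*S) = -102*a + 112*S)
A(120) + Z((-26 - 66) - 3, 97) = 1 + (-102*((-26 - 66) - 3) + 112*97) = 1 + (-102*(-92 - 3) + 10864) = 1 + (-102*(-95) + 10864) = 1 + (9690 + 10864) = 1 + 20554 = 20555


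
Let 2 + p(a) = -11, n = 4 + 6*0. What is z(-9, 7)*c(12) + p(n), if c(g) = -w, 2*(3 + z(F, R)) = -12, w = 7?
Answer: 50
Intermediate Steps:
z(F, R) = -9 (z(F, R) = -3 + (½)*(-12) = -3 - 6 = -9)
n = 4 (n = 4 + 0 = 4)
p(a) = -13 (p(a) = -2 - 11 = -13)
c(g) = -7 (c(g) = -1*7 = -7)
z(-9, 7)*c(12) + p(n) = -9*(-7) - 13 = 63 - 13 = 50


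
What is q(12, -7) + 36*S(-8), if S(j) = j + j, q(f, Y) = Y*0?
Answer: -576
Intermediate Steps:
q(f, Y) = 0
S(j) = 2*j
q(12, -7) + 36*S(-8) = 0 + 36*(2*(-8)) = 0 + 36*(-16) = 0 - 576 = -576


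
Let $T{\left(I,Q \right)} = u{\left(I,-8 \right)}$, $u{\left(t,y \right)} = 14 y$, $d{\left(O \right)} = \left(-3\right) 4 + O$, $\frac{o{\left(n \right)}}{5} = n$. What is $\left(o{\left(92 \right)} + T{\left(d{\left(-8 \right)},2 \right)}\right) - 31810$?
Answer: $-31462$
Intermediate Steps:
$o{\left(n \right)} = 5 n$
$d{\left(O \right)} = -12 + O$
$T{\left(I,Q \right)} = -112$ ($T{\left(I,Q \right)} = 14 \left(-8\right) = -112$)
$\left(o{\left(92 \right)} + T{\left(d{\left(-8 \right)},2 \right)}\right) - 31810 = \left(5 \cdot 92 - 112\right) - 31810 = \left(460 - 112\right) - 31810 = 348 - 31810 = -31462$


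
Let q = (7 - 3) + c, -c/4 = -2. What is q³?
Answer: 1728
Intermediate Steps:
c = 8 (c = -4*(-2) = 8)
q = 12 (q = (7 - 3) + 8 = 4 + 8 = 12)
q³ = 12³ = 1728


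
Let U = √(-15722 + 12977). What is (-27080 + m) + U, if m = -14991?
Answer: -42071 + 3*I*√305 ≈ -42071.0 + 52.393*I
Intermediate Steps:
U = 3*I*√305 (U = √(-2745) = 3*I*√305 ≈ 52.393*I)
(-27080 + m) + U = (-27080 - 14991) + 3*I*√305 = -42071 + 3*I*√305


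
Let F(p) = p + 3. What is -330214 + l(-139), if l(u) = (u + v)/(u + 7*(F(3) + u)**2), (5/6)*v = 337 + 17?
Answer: -204210940451/618420 ≈ -3.3021e+5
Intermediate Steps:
F(p) = 3 + p
v = 2124/5 (v = 6*(337 + 17)/5 = (6/5)*354 = 2124/5 ≈ 424.80)
l(u) = (2124/5 + u)/(u + 7*(6 + u)**2) (l(u) = (u + 2124/5)/(u + 7*((3 + 3) + u)**2) = (2124/5 + u)/(u + 7*(6 + u)**2))
-330214 + l(-139) = -330214 + (2124/5 - 139)/(-139 + 7*(6 - 139)**2) = -330214 + (1429/5)/(-139 + 7*(-133)**2) = -330214 + (1429/5)/(-139 + 7*17689) = -330214 + (1429/5)/(-139 + 123823) = -330214 + (1429/5)/123684 = -330214 + (1/123684)*(1429/5) = -330214 + 1429/618420 = -204210940451/618420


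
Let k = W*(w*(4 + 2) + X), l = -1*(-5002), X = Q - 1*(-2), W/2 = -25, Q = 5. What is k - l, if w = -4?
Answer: -4152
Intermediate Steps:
W = -50 (W = 2*(-25) = -50)
X = 7 (X = 5 - 1*(-2) = 5 + 2 = 7)
l = 5002
k = 850 (k = -50*(-4*(4 + 2) + 7) = -50*(-4*6 + 7) = -50*(-24 + 7) = -50*(-17) = 850)
k - l = 850 - 1*5002 = 850 - 5002 = -4152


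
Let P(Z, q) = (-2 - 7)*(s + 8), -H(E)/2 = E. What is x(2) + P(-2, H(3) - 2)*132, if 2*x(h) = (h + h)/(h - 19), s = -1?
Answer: -141374/17 ≈ -8316.1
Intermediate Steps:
H(E) = -2*E
P(Z, q) = -63 (P(Z, q) = (-2 - 7)*(-1 + 8) = -9*7 = -63)
x(h) = h/(-19 + h) (x(h) = ((h + h)/(h - 19))/2 = ((2*h)/(-19 + h))/2 = (2*h/(-19 + h))/2 = h/(-19 + h))
x(2) + P(-2, H(3) - 2)*132 = 2/(-19 + 2) - 63*132 = 2/(-17) - 8316 = 2*(-1/17) - 8316 = -2/17 - 8316 = -141374/17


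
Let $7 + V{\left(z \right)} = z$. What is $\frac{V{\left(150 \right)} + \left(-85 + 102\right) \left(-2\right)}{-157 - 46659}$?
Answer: $- \frac{109}{46816} \approx -0.0023283$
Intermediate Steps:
$V{\left(z \right)} = -7 + z$
$\frac{V{\left(150 \right)} + \left(-85 + 102\right) \left(-2\right)}{-157 - 46659} = \frac{\left(-7 + 150\right) + \left(-85 + 102\right) \left(-2\right)}{-157 - 46659} = \frac{143 + 17 \left(-2\right)}{-46816} = \left(143 - 34\right) \left(- \frac{1}{46816}\right) = 109 \left(- \frac{1}{46816}\right) = - \frac{109}{46816}$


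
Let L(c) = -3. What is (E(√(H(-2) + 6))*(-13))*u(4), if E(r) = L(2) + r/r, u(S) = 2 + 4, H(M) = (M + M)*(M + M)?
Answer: 156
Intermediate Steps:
H(M) = 4*M² (H(M) = (2*M)*(2*M) = 4*M²)
u(S) = 6
E(r) = -2 (E(r) = -3 + r/r = -3 + 1 = -2)
(E(√(H(-2) + 6))*(-13))*u(4) = -2*(-13)*6 = 26*6 = 156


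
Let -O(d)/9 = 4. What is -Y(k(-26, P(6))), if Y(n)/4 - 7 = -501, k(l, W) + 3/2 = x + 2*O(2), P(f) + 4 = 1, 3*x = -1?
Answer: 1976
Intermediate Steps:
x = -1/3 (x = (1/3)*(-1) = -1/3 ≈ -0.33333)
P(f) = -3 (P(f) = -4 + 1 = -3)
O(d) = -36 (O(d) = -9*4 = -36)
k(l, W) = -443/6 (k(l, W) = -3/2 + (-1/3 + 2*(-36)) = -3/2 + (-1/3 - 72) = -3/2 - 217/3 = -443/6)
Y(n) = -1976 (Y(n) = 28 + 4*(-501) = 28 - 2004 = -1976)
-Y(k(-26, P(6))) = -1*(-1976) = 1976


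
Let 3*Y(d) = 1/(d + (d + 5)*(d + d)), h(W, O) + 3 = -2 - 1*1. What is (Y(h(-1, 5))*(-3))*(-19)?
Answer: 19/6 ≈ 3.1667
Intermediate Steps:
h(W, O) = -6 (h(W, O) = -3 + (-2 - 1*1) = -3 + (-2 - 1) = -3 - 3 = -6)
Y(d) = 1/(3*(d + 2*d*(5 + d))) (Y(d) = 1/(3*(d + (d + 5)*(d + d))) = 1/(3*(d + (5 + d)*(2*d))) = 1/(3*(d + 2*d*(5 + d))))
(Y(h(-1, 5))*(-3))*(-19) = (((⅓)/(-6*(11 + 2*(-6))))*(-3))*(-19) = (((⅓)*(-⅙)/(11 - 12))*(-3))*(-19) = (((⅓)*(-⅙)/(-1))*(-3))*(-19) = (((⅓)*(-⅙)*(-1))*(-3))*(-19) = ((1/18)*(-3))*(-19) = -⅙*(-19) = 19/6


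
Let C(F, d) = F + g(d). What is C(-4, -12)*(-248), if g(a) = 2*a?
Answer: 6944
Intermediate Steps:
C(F, d) = F + 2*d
C(-4, -12)*(-248) = (-4 + 2*(-12))*(-248) = (-4 - 24)*(-248) = -28*(-248) = 6944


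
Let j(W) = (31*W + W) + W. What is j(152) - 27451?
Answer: -22435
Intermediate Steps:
j(W) = 33*W (j(W) = 32*W + W = 33*W)
j(152) - 27451 = 33*152 - 27451 = 5016 - 27451 = -22435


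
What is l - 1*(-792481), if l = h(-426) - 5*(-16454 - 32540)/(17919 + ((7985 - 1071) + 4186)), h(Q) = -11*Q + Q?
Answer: 1360051297/1707 ≈ 7.9675e+5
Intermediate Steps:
h(Q) = -10*Q
l = 7286230/1707 (l = -10*(-426) - 5*(-16454 - 32540)/(17919 + ((7985 - 1071) + 4186)) = 4260 - 5*(-48994/(17919 + (6914 + 4186))) = 4260 - 5*(-48994/(17919 + 11100)) = 4260 - 5*(-48994/29019) = 4260 - 5*(-48994*1/29019) = 4260 - 5*(-2882)/1707 = 4260 - 1*(-14410/1707) = 4260 + 14410/1707 = 7286230/1707 ≈ 4268.4)
l - 1*(-792481) = 7286230/1707 - 1*(-792481) = 7286230/1707 + 792481 = 1360051297/1707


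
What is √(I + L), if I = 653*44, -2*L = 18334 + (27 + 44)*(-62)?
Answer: √21766 ≈ 147.53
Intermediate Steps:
L = -6966 (L = -(18334 + (27 + 44)*(-62))/2 = -(18334 + 71*(-62))/2 = -(18334 - 4402)/2 = -½*13932 = -6966)
I = 28732
√(I + L) = √(28732 - 6966) = √21766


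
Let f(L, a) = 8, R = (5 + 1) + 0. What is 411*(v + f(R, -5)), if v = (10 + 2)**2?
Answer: 62472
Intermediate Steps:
R = 6 (R = 6 + 0 = 6)
v = 144 (v = 12**2 = 144)
411*(v + f(R, -5)) = 411*(144 + 8) = 411*152 = 62472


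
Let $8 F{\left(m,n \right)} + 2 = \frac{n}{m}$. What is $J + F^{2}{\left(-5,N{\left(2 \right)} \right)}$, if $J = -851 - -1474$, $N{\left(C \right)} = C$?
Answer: $\frac{62309}{100} \approx 623.09$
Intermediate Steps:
$F{\left(m,n \right)} = - \frac{1}{4} + \frac{n}{8 m}$ ($F{\left(m,n \right)} = - \frac{1}{4} + \frac{n \frac{1}{m}}{8} = - \frac{1}{4} + \frac{n}{8 m}$)
$J = 623$ ($J = -851 + 1474 = 623$)
$J + F^{2}{\left(-5,N{\left(2 \right)} \right)} = 623 + \left(\frac{2 - -10}{8 \left(-5\right)}\right)^{2} = 623 + \left(\frac{1}{8} \left(- \frac{1}{5}\right) \left(2 + 10\right)\right)^{2} = 623 + \left(\frac{1}{8} \left(- \frac{1}{5}\right) 12\right)^{2} = 623 + \left(- \frac{3}{10}\right)^{2} = 623 + \frac{9}{100} = \frac{62309}{100}$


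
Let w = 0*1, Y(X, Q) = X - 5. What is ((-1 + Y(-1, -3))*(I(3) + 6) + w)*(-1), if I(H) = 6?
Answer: 84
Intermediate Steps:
Y(X, Q) = -5 + X
w = 0
((-1 + Y(-1, -3))*(I(3) + 6) + w)*(-1) = ((-1 + (-5 - 1))*(6 + 6) + 0)*(-1) = ((-1 - 6)*12 + 0)*(-1) = (-7*12 + 0)*(-1) = (-84 + 0)*(-1) = -84*(-1) = 84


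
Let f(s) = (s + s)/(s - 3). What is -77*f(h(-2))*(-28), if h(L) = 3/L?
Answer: 4312/3 ≈ 1437.3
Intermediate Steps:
f(s) = 2*s/(-3 + s) (f(s) = (2*s)/(-3 + s) = 2*s/(-3 + s))
-77*f(h(-2))*(-28) = -154*3/(-2)/(-3 + 3/(-2))*(-28) = -154*3*(-½)/(-3 + 3*(-½))*(-28) = -154*(-3)/(2*(-3 - 3/2))*(-28) = -154*(-3)/(2*(-9/2))*(-28) = -154*(-3)*(-2)/(2*9)*(-28) = -77*⅔*(-28) = -154/3*(-28) = 4312/3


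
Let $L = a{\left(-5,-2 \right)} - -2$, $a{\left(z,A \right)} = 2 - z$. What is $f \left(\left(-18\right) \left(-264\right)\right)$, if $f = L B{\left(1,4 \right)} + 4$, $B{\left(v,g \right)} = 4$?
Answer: $190080$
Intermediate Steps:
$L = 9$ ($L = \left(2 - -5\right) - -2 = \left(2 + 5\right) + 2 = 7 + 2 = 9$)
$f = 40$ ($f = 9 \cdot 4 + 4 = 36 + 4 = 40$)
$f \left(\left(-18\right) \left(-264\right)\right) = 40 \left(\left(-18\right) \left(-264\right)\right) = 40 \cdot 4752 = 190080$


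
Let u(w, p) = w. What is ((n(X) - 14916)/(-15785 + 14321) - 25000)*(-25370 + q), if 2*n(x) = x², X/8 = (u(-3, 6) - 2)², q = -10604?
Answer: 164603911477/183 ≈ 8.9947e+8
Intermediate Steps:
X = 200 (X = 8*(-3 - 2)² = 8*(-5)² = 8*25 = 200)
n(x) = x²/2
((n(X) - 14916)/(-15785 + 14321) - 25000)*(-25370 + q) = (((½)*200² - 14916)/(-15785 + 14321) - 25000)*(-25370 - 10604) = (((½)*40000 - 14916)/(-1464) - 25000)*(-35974) = ((20000 - 14916)*(-1/1464) - 25000)*(-35974) = (5084*(-1/1464) - 25000)*(-35974) = (-1271/366 - 25000)*(-35974) = -9151271/366*(-35974) = 164603911477/183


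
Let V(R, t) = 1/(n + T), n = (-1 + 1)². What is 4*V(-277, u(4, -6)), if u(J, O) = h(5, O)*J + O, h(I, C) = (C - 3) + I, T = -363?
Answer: -4/363 ≈ -0.011019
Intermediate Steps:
h(I, C) = -3 + C + I (h(I, C) = (-3 + C) + I = -3 + C + I)
n = 0 (n = 0² = 0)
u(J, O) = O + J*(2 + O) (u(J, O) = (-3 + O + 5)*J + O = (2 + O)*J + O = J*(2 + O) + O = O + J*(2 + O))
V(R, t) = -1/363 (V(R, t) = 1/(0 - 363) = 1/(-363) = -1/363)
4*V(-277, u(4, -6)) = 4*(-1/363) = -4/363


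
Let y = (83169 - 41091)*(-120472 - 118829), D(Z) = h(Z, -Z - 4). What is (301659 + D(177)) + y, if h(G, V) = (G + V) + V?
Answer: -10069006004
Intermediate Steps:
h(G, V) = G + 2*V
D(Z) = -8 - Z (D(Z) = Z + 2*(-Z - 4) = Z + 2*(-4 - Z) = Z + (-8 - 2*Z) = -8 - Z)
y = -10069307478 (y = 42078*(-239301) = -10069307478)
(301659 + D(177)) + y = (301659 + (-8 - 1*177)) - 10069307478 = (301659 + (-8 - 177)) - 10069307478 = (301659 - 185) - 10069307478 = 301474 - 10069307478 = -10069006004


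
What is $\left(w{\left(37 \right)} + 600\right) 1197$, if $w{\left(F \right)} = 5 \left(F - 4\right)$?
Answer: $915705$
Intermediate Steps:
$w{\left(F \right)} = -20 + 5 F$ ($w{\left(F \right)} = 5 \left(-4 + F\right) = -20 + 5 F$)
$\left(w{\left(37 \right)} + 600\right) 1197 = \left(\left(-20 + 5 \cdot 37\right) + 600\right) 1197 = \left(\left(-20 + 185\right) + 600\right) 1197 = \left(165 + 600\right) 1197 = 765 \cdot 1197 = 915705$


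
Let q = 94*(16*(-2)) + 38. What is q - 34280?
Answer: -37250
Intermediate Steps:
q = -2970 (q = 94*(-32) + 38 = -3008 + 38 = -2970)
q - 34280 = -2970 - 34280 = -37250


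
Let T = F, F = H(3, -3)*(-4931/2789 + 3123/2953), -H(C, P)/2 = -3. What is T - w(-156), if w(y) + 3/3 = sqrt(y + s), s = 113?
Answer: -26871259/8235917 - I*sqrt(43) ≈ -3.2627 - 6.5574*I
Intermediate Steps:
H(C, P) = 6 (H(C, P) = -2*(-3) = 6)
F = -35107176/8235917 (F = 6*(-4931/2789 + 3123/2953) = 6*(-5851196/8235917) = -35107176/8235917 ≈ -4.2627)
T = -35107176/8235917 ≈ -4.2627
w(y) = -1 + sqrt(113 + y) (w(y) = -1 + sqrt(y + 113) = -1 + sqrt(113 + y))
T - w(-156) = -35107176/8235917 - (-1 + sqrt(113 - 156)) = -35107176/8235917 - (-1 + sqrt(-43)) = -35107176/8235917 - (-1 + I*sqrt(43)) = -35107176/8235917 + (1 - I*sqrt(43)) = -26871259/8235917 - I*sqrt(43)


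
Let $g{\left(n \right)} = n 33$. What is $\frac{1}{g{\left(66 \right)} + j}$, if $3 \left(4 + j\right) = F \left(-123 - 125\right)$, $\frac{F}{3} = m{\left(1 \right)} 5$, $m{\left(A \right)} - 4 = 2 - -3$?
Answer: $- \frac{1}{8986} \approx -0.00011128$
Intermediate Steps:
$m{\left(A \right)} = 9$ ($m{\left(A \right)} = 4 + \left(2 - -3\right) = 4 + \left(2 + 3\right) = 4 + 5 = 9$)
$F = 135$ ($F = 3 \cdot 9 \cdot 5 = 3 \cdot 45 = 135$)
$g{\left(n \right)} = 33 n$
$j = -11164$ ($j = -4 + \frac{135 \left(-123 - 125\right)}{3} = -4 + \frac{135 \left(-248\right)}{3} = -4 + \frac{1}{3} \left(-33480\right) = -4 - 11160 = -11164$)
$\frac{1}{g{\left(66 \right)} + j} = \frac{1}{33 \cdot 66 - 11164} = \frac{1}{2178 - 11164} = \frac{1}{-8986} = - \frac{1}{8986}$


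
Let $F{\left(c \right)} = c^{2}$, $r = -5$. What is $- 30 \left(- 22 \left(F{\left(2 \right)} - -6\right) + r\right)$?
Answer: $6750$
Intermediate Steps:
$- 30 \left(- 22 \left(F{\left(2 \right)} - -6\right) + r\right) = - 30 \left(- 22 \left(2^{2} - -6\right) - 5\right) = - 30 \left(- 22 \left(4 + 6\right) - 5\right) = - 30 \left(\left(-22\right) 10 - 5\right) = - 30 \left(-220 - 5\right) = \left(-30\right) \left(-225\right) = 6750$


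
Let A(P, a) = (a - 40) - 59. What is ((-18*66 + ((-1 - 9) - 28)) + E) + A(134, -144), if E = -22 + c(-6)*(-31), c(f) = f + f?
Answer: -1119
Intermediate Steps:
c(f) = 2*f
A(P, a) = -99 + a (A(P, a) = (-40 + a) - 59 = -99 + a)
E = 350 (E = -22 + (2*(-6))*(-31) = -22 - 12*(-31) = -22 + 372 = 350)
((-18*66 + ((-1 - 9) - 28)) + E) + A(134, -144) = ((-18*66 + ((-1 - 9) - 28)) + 350) + (-99 - 144) = ((-1188 + (-10 - 28)) + 350) - 243 = ((-1188 - 38) + 350) - 243 = (-1226 + 350) - 243 = -876 - 243 = -1119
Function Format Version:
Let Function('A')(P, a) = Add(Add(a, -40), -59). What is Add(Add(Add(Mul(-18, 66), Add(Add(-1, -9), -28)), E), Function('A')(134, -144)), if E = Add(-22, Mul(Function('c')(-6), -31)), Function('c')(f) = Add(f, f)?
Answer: -1119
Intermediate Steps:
Function('c')(f) = Mul(2, f)
Function('A')(P, a) = Add(-99, a) (Function('A')(P, a) = Add(Add(-40, a), -59) = Add(-99, a))
E = 350 (E = Add(-22, Mul(Mul(2, -6), -31)) = Add(-22, Mul(-12, -31)) = Add(-22, 372) = 350)
Add(Add(Add(Mul(-18, 66), Add(Add(-1, -9), -28)), E), Function('A')(134, -144)) = Add(Add(Add(Mul(-18, 66), Add(Add(-1, -9), -28)), 350), Add(-99, -144)) = Add(Add(Add(-1188, Add(-10, -28)), 350), -243) = Add(Add(Add(-1188, -38), 350), -243) = Add(Add(-1226, 350), -243) = Add(-876, -243) = -1119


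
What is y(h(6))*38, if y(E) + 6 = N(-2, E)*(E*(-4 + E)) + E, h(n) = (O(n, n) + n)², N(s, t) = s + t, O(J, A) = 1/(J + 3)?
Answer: 889537115252/531441 ≈ 1.6738e+6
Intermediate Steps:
O(J, A) = 1/(3 + J)
h(n) = (n + 1/(3 + n))² (h(n) = (1/(3 + n) + n)² = (n + 1/(3 + n))²)
y(E) = -6 + E + E*(-4 + E)*(-2 + E) (y(E) = -6 + ((-2 + E)*(E*(-4 + E)) + E) = -6 + (E*(-4 + E)*(-2 + E) + E) = -6 + (E + E*(-4 + E)*(-2 + E)) = -6 + E + E*(-4 + E)*(-2 + E))
y(h(6))*38 = (-6 + ((6 + 1/(3 + 6))²)³ - 6*(6 + 1/(3 + 6))⁴ + 9*(6 + 1/(3 + 6))²)*38 = (-6 + ((6 + 1/9)²)³ - 6*(6 + 1/9)⁴ + 9*(6 + 1/9)²)*38 = (-6 + ((6 + ⅑)²)³ - 6*(6 + ⅑)⁴ + 9*(6 + ⅑)²)*38 = (-6 + ((55/9)²)³ - 6*((55/9)²)² + 9*(55/9)²)*38 = (-6 + (3025/81)³ - 6*(3025/81)² + 9*(3025/81))*38 = (-6 + 27680640625/531441 - 6*9150625/6561 + 3025/9)*38 = (-6 + 27680640625/531441 - 18301250/2187 + 3025/9)*38 = (23408871454/531441)*38 = 889537115252/531441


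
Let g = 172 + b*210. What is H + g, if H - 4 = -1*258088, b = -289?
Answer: -318602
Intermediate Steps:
H = -258084 (H = 4 - 1*258088 = 4 - 258088 = -258084)
g = -60518 (g = 172 - 289*210 = 172 - 60690 = -60518)
H + g = -258084 - 60518 = -318602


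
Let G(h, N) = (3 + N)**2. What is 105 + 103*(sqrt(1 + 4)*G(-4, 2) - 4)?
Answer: -307 + 2575*sqrt(5) ≈ 5450.9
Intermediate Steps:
105 + 103*(sqrt(1 + 4)*G(-4, 2) - 4) = 105 + 103*(sqrt(1 + 4)*(3 + 2)**2 - 4) = 105 + 103*(sqrt(5)*5**2 - 4) = 105 + 103*(sqrt(5)*25 - 4) = 105 + 103*(25*sqrt(5) - 4) = 105 + 103*(-4 + 25*sqrt(5)) = 105 + (-412 + 2575*sqrt(5)) = -307 + 2575*sqrt(5)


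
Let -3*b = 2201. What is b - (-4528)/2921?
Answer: -6415537/8763 ≈ -732.12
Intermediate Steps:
b = -2201/3 (b = -⅓*2201 = -2201/3 ≈ -733.67)
b - (-4528)/2921 = -2201/3 - (-4528)/2921 = -2201/3 - 1*(-4528/2921) = -2201/3 + 4528/2921 = -6415537/8763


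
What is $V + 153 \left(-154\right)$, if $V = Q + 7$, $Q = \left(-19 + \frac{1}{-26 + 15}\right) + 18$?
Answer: $- \frac{259117}{11} \approx -23556.0$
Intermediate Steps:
$Q = - \frac{12}{11}$ ($Q = \left(-19 + \frac{1}{-11}\right) + 18 = \left(-19 - \frac{1}{11}\right) + 18 = - \frac{210}{11} + 18 = - \frac{12}{11} \approx -1.0909$)
$V = \frac{65}{11}$ ($V = - \frac{12}{11} + 7 = \frac{65}{11} \approx 5.9091$)
$V + 153 \left(-154\right) = \frac{65}{11} + 153 \left(-154\right) = \frac{65}{11} - 23562 = - \frac{259117}{11}$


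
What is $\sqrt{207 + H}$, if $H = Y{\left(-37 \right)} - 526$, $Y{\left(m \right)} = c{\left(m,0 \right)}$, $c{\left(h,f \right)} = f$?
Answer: $i \sqrt{319} \approx 17.861 i$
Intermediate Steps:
$Y{\left(m \right)} = 0$
$H = -526$ ($H = 0 - 526 = -526$)
$\sqrt{207 + H} = \sqrt{207 - 526} = \sqrt{-319} = i \sqrt{319}$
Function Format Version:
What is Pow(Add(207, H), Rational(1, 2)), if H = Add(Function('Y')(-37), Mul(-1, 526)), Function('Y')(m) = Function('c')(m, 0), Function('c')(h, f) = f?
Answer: Mul(I, Pow(319, Rational(1, 2))) ≈ Mul(17.861, I)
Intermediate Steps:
Function('Y')(m) = 0
H = -526 (H = Add(0, Mul(-1, 526)) = Add(0, -526) = -526)
Pow(Add(207, H), Rational(1, 2)) = Pow(Add(207, -526), Rational(1, 2)) = Pow(-319, Rational(1, 2)) = Mul(I, Pow(319, Rational(1, 2)))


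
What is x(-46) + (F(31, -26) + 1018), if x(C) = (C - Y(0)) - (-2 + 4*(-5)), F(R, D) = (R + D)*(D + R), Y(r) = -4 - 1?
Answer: 1024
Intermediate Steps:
Y(r) = -5
F(R, D) = (D + R)² (F(R, D) = (D + R)*(D + R) = (D + R)²)
x(C) = 27 + C (x(C) = (C - 1*(-5)) - (-2 + 4*(-5)) = (C + 5) - (-2 - 20) = (5 + C) - 1*(-22) = (5 + C) + 22 = 27 + C)
x(-46) + (F(31, -26) + 1018) = (27 - 46) + ((-26 + 31)² + 1018) = -19 + (5² + 1018) = -19 + (25 + 1018) = -19 + 1043 = 1024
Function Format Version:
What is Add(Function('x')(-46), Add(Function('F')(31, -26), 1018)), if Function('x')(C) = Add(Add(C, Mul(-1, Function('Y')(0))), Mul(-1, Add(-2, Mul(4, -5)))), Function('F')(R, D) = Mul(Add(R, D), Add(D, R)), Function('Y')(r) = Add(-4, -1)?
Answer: 1024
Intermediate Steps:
Function('Y')(r) = -5
Function('F')(R, D) = Pow(Add(D, R), 2) (Function('F')(R, D) = Mul(Add(D, R), Add(D, R)) = Pow(Add(D, R), 2))
Function('x')(C) = Add(27, C) (Function('x')(C) = Add(Add(C, Mul(-1, -5)), Mul(-1, Add(-2, Mul(4, -5)))) = Add(Add(C, 5), Mul(-1, Add(-2, -20))) = Add(Add(5, C), Mul(-1, -22)) = Add(Add(5, C), 22) = Add(27, C))
Add(Function('x')(-46), Add(Function('F')(31, -26), 1018)) = Add(Add(27, -46), Add(Pow(Add(-26, 31), 2), 1018)) = Add(-19, Add(Pow(5, 2), 1018)) = Add(-19, Add(25, 1018)) = Add(-19, 1043) = 1024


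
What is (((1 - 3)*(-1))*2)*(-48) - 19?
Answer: -211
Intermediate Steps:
(((1 - 3)*(-1))*2)*(-48) - 19 = (-2*(-1)*2)*(-48) - 19 = (2*2)*(-48) - 19 = 4*(-48) - 19 = -192 - 19 = -211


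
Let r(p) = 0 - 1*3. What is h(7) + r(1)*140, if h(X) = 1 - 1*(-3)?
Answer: -416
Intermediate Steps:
h(X) = 4 (h(X) = 1 + 3 = 4)
r(p) = -3 (r(p) = 0 - 3 = -3)
h(7) + r(1)*140 = 4 - 3*140 = 4 - 420 = -416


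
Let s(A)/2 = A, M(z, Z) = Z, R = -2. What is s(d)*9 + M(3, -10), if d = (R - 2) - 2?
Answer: -118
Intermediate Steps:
d = -6 (d = (-2 - 2) - 2 = -4 - 2 = -6)
s(A) = 2*A
s(d)*9 + M(3, -10) = (2*(-6))*9 - 10 = -12*9 - 10 = -108 - 10 = -118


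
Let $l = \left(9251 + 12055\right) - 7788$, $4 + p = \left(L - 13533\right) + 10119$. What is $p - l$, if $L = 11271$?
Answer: $-5665$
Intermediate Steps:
$p = 7853$ ($p = -4 + \left(\left(11271 - 13533\right) + 10119\right) = -4 + \left(-2262 + 10119\right) = -4 + 7857 = 7853$)
$l = 13518$ ($l = 21306 - 7788 = 13518$)
$p - l = 7853 - 13518 = -5665$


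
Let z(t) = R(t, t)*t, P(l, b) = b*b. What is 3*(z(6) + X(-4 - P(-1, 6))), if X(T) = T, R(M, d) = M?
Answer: -12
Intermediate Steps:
P(l, b) = b²
z(t) = t² (z(t) = t*t = t²)
3*(z(6) + X(-4 - P(-1, 6))) = 3*(6² + (-4 - 1*6²)) = 3*(36 + (-4 - 1*36)) = 3*(36 + (-4 - 36)) = 3*(36 - 40) = 3*(-4) = -12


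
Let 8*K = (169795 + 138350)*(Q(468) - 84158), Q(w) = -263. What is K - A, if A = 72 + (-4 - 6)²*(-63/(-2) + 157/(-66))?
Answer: -858459786293/264 ≈ -3.2517e+9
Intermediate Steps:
K = -26013909045/8 (K = ((169795 + 138350)*(-263 - 84158))/8 = (308145*(-84421))/8 = (⅛)*(-26013909045) = -26013909045/8 ≈ -3.2517e+9)
A = 98476/33 (A = 72 + (-10)²*(-63*(-½) + 157*(-1/66)) = 72 + 100*(63/2 - 157/66) = 72 + 100*(961/33) = 72 + 96100/33 = 98476/33 ≈ 2984.1)
K - A = -26013909045/8 - 1*98476/33 = -26013909045/8 - 98476/33 = -858459786293/264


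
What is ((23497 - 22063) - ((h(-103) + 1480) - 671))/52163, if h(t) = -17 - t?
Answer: 539/52163 ≈ 0.010333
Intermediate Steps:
((23497 - 22063) - ((h(-103) + 1480) - 671))/52163 = ((23497 - 22063) - (((-17 - 1*(-103)) + 1480) - 671))/52163 = (1434 - (((-17 + 103) + 1480) - 671))*(1/52163) = (1434 - ((86 + 1480) - 671))*(1/52163) = (1434 - (1566 - 671))*(1/52163) = (1434 - 1*895)*(1/52163) = (1434 - 895)*(1/52163) = 539*(1/52163) = 539/52163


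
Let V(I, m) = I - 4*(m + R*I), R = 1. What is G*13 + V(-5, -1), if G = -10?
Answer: -111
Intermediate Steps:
V(I, m) = -4*m - 3*I (V(I, m) = I - 4*(m + 1*I) = I - 4*(m + I) = I - 4*(I + m) = I + (-4*I - 4*m) = -4*m - 3*I)
G*13 + V(-5, -1) = -10*13 + (-4*(-1) - 3*(-5)) = -130 + (4 + 15) = -130 + 19 = -111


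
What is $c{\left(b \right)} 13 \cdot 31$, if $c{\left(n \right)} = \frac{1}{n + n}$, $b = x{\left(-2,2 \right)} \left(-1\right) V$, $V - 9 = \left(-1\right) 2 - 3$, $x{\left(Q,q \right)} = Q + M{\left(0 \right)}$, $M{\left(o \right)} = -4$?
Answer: $\frac{403}{48} \approx 8.3958$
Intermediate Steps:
$x{\left(Q,q \right)} = -4 + Q$ ($x{\left(Q,q \right)} = Q - 4 = -4 + Q$)
$V = 4$ ($V = 9 - 5 = 4$)
$b = 24$ ($b = \left(-4 - 2\right) \left(-1\right) 4 = \left(-6\right) \left(-1\right) 4 = 6 \cdot 4 = 24$)
$c{\left(n \right)} = \frac{1}{2 n}$
$c{\left(b \right)} 13 \cdot 31 = \frac{1}{2 \cdot 24} \cdot 13 \cdot 31 = \frac{1}{2} \cdot \frac{1}{24} \cdot 13 \cdot 31 = \frac{1}{48} \cdot 13 \cdot 31 = \frac{13}{48} \cdot 31 = \frac{403}{48}$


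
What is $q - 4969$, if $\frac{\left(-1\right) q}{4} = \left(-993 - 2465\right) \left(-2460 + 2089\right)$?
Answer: $-5136641$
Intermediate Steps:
$q = -5131672$ ($q = - 4 \left(-993 - 2465\right) \left(-2460 + 2089\right) = - 4 \left(\left(-3458\right) \left(-371\right)\right) = \left(-4\right) 1282918 = -5131672$)
$q - 4969 = -5131672 - 4969 = -5136641$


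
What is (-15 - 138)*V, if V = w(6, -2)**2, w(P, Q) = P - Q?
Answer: -9792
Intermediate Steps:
V = 64 (V = (6 - 1*(-2))**2 = (6 + 2)**2 = 8**2 = 64)
(-15 - 138)*V = (-15 - 138)*64 = -153*64 = -9792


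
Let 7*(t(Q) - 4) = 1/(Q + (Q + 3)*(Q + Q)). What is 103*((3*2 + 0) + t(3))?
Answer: 281293/273 ≈ 1030.4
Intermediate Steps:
t(Q) = 4 + 1/(7*(Q + 2*Q*(3 + Q))) (t(Q) = 4 + 1/(7*(Q + (Q + 3)*(Q + Q))) = 4 + 1/(7*(Q + (3 + Q)*(2*Q))) = 4 + 1/(7*(Q + 2*Q*(3 + Q))))
103*((3*2 + 0) + t(3)) = 103*((3*2 + 0) + (1/7)*(1 + 56*3**2 + 196*3)/(3*(7 + 2*3))) = 103*((6 + 0) + (1/7)*(1/3)*(1 + 56*9 + 588)/(7 + 6)) = 103*(6 + (1/7)*(1/3)*(1 + 504 + 588)/13) = 103*(6 + (1/7)*(1/3)*(1/13)*1093) = 103*(6 + 1093/273) = 103*(2731/273) = 281293/273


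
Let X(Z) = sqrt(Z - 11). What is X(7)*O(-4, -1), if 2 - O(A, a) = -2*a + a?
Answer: 2*I ≈ 2.0*I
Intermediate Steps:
X(Z) = sqrt(-11 + Z)
O(A, a) = 2 + a (O(A, a) = 2 - (-2*a + a) = 2 - (-1)*a = 2 + a)
X(7)*O(-4, -1) = sqrt(-11 + 7)*(2 - 1) = sqrt(-4)*1 = (2*I)*1 = 2*I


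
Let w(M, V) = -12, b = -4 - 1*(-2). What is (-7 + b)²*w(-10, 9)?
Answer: -972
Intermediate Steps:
b = -2 (b = -4 + 2 = -2)
(-7 + b)²*w(-10, 9) = (-7 - 2)²*(-12) = (-9)²*(-12) = 81*(-12) = -972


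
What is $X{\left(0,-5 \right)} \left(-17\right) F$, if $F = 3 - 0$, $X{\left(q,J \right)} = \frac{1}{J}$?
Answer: $\frac{51}{5} \approx 10.2$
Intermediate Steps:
$F = 3$ ($F = 3 + 0 = 3$)
$X{\left(0,-5 \right)} \left(-17\right) F = \frac{1}{-5} \left(-17\right) 3 = \left(- \frac{1}{5}\right) \left(-17\right) 3 = \frac{17}{5} \cdot 3 = \frac{51}{5}$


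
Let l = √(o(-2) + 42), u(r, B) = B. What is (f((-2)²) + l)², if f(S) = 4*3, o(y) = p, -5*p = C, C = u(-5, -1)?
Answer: (60 + √1055)²/25 ≈ 342.11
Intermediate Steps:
C = -1
p = ⅕ (p = -⅕*(-1) = ⅕ ≈ 0.20000)
o(y) = ⅕
l = √1055/5 (l = √(⅕ + 42) = √(211/5) = √1055/5 ≈ 6.4962)
f(S) = 12
(f((-2)²) + l)² = (12 + √1055/5)²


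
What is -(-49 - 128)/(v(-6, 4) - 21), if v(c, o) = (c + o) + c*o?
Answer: -177/47 ≈ -3.7660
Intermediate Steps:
v(c, o) = c + o + c*o
-(-49 - 128)/(v(-6, 4) - 21) = -(-49 - 128)/((-6 + 4 - 6*4) - 21) = -(-177)/((-6 + 4 - 24) - 21) = -(-177)/(-26 - 21) = -(-177)/(-47) = -(-1)*(-177)/47 = -1*177/47 = -177/47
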